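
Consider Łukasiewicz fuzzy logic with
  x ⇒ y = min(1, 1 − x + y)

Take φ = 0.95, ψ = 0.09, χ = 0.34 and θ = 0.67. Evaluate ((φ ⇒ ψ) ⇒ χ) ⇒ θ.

0.67

φ ⇒ ψ = min(1, 1 − 0.95 + 0.09) = min(1, 0.14) = 0.14
(φ ⇒ ψ) ⇒ χ = min(1, 1 − 0.14 + 0.34) = min(1, 1.20) = 1.00
((φ ⇒ ψ) ⇒ χ) ⇒ θ = min(1, 1 − 1.00 + 0.67) = min(1, 0.67) = 0.67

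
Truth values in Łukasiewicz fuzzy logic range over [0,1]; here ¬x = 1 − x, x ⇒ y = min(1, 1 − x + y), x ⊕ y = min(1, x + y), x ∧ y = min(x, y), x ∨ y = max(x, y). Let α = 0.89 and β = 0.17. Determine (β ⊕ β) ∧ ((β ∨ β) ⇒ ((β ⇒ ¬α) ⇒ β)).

β ⊕ β = min(1, 0.17 + 0.17) = min(1, 0.34) = 0.34
β ∨ β = max(0.17, 0.17) = 0.17
¬α = 1 − 0.89 = 0.11
β ⇒ ¬α = min(1, 1 − 0.17 + 0.11) = min(1, 0.94) = 0.94
(β ⇒ ¬α) ⇒ β = min(1, 1 − 0.94 + 0.17) = min(1, 0.23) = 0.23
(β ∨ β) ⇒ ((β ⇒ ¬α) ⇒ β) = min(1, 1 − 0.17 + 0.23) = min(1, 1.06) = 1.00
(β ⊕ β) ∧ ((β ∨ β) ⇒ ((β ⇒ ¬α) ⇒ β)) = min(0.34, 1.00) = 0.34

0.34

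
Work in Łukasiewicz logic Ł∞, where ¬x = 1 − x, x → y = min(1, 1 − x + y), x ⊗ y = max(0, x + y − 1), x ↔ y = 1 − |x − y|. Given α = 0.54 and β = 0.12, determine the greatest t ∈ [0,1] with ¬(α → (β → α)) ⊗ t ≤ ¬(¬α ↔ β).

β → α = min(1, 1 − 0.12 + 0.54) = min(1, 1.42) = 1.00
α → (β → α) = min(1, 1 − 0.54 + 1.00) = min(1, 1.46) = 1.00
¬(α → (β → α)) = 1 − 1.00 = 0.00
So the left factor is ¬(α → (β → α)) = 0.00.
¬α = 1 − 0.54 = 0.46
¬α ↔ β = 1 − |0.46 − 0.12| = 1 − 0.34 = 0.66
¬(¬α ↔ β) = 1 − 0.66 = 0.34
So the right-hand bound is ¬(¬α ↔ β) = 0.34.
The residuum of the Łukasiewicz t-norm gives the supremum: min(1, 1 − 0.00 + 0.34).
1 − 0.00 + 0.34 = 1.34, so t = min(1, 1.34) = 1.00.
Check: 0.00 ⊗ 1.00 = max(0, 0.00) = 0.00 ≤ 0.34.

1.00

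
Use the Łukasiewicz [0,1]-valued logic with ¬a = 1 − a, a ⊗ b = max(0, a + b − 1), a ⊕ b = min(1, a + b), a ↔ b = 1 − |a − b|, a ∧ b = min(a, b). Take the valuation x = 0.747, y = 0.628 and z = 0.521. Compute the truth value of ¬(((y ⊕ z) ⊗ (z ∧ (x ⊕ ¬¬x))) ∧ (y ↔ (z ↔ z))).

0.479

y ⊕ z = min(1, 0.628 + 0.521) = min(1, 1.149) = 1.000
¬x = 1 − 0.747 = 0.253
¬¬x = 1 − 0.253 = 0.747
x ⊕ ¬¬x = min(1, 0.747 + 0.747) = min(1, 1.494) = 1.000
z ∧ (x ⊕ ¬¬x) = min(0.521, 1.000) = 0.521
(y ⊕ z) ⊗ (z ∧ (x ⊕ ¬¬x)) = max(0, 1.000 + 0.521 − 1) = max(0, 0.521) = 0.521
z ↔ z = 1 − |0.521 − 0.521| = 1 − 0.000 = 1.000
y ↔ (z ↔ z) = 1 − |0.628 − 1.000| = 1 − 0.372 = 0.628
((y ⊕ z) ⊗ (z ∧ (x ⊕ ¬¬x))) ∧ (y ↔ (z ↔ z)) = min(0.521, 0.628) = 0.521
¬(((y ⊕ z) ⊗ (z ∧ (x ⊕ ¬¬x))) ∧ (y ↔ (z ↔ z))) = 1 − 0.521 = 0.479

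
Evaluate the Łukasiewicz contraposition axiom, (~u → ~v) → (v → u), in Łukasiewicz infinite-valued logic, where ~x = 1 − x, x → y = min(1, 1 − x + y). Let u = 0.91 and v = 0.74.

~u = 1 − 0.91 = 0.09
~v = 1 − 0.74 = 0.26
~u → ~v = min(1, 1 − 0.09 + 0.26) = min(1, 1.17) = 1.00
v → u = min(1, 1 − 0.74 + 0.91) = min(1, 1.17) = 1.00
(~u → ~v) → (v → u) = min(1, 1 − 1.00 + 1.00) = min(1, 1.00) = 1.00
(As expected: an axiom of Ł∞, always 1.)

1.00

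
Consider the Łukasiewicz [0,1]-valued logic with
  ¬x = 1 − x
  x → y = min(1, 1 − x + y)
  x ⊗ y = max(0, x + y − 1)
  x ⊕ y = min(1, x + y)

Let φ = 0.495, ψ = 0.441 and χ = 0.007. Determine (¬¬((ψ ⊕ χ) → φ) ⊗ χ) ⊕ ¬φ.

0.512

ψ ⊕ χ = min(1, 0.441 + 0.007) = min(1, 0.448) = 0.448
(ψ ⊕ χ) → φ = min(1, 1 − 0.448 + 0.495) = min(1, 1.047) = 1.000
¬((ψ ⊕ χ) → φ) = 1 − 1.000 = 0.000
¬¬((ψ ⊕ χ) → φ) = 1 − 0.000 = 1.000
¬¬((ψ ⊕ χ) → φ) ⊗ χ = max(0, 1.000 + 0.007 − 1) = max(0, 0.007) = 0.007
¬φ = 1 − 0.495 = 0.505
(¬¬((ψ ⊕ χ) → φ) ⊗ χ) ⊕ ¬φ = min(1, 0.007 + 0.505) = min(1, 0.512) = 0.512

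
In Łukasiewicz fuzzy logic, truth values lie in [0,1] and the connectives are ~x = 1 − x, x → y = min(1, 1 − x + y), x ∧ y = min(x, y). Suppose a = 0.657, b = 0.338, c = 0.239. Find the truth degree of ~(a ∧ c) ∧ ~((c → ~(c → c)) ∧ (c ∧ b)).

0.761

a ∧ c = min(0.657, 0.239) = 0.239
~(a ∧ c) = 1 − 0.239 = 0.761
c → c = min(1, 1 − 0.239 + 0.239) = min(1, 1.000) = 1.000
~(c → c) = 1 − 1.000 = 0.000
c → ~(c → c) = min(1, 1 − 0.239 + 0.000) = min(1, 0.761) = 0.761
c ∧ b = min(0.239, 0.338) = 0.239
(c → ~(c → c)) ∧ (c ∧ b) = min(0.761, 0.239) = 0.239
~((c → ~(c → c)) ∧ (c ∧ b)) = 1 − 0.239 = 0.761
~(a ∧ c) ∧ ~((c → ~(c → c)) ∧ (c ∧ b)) = min(0.761, 0.761) = 0.761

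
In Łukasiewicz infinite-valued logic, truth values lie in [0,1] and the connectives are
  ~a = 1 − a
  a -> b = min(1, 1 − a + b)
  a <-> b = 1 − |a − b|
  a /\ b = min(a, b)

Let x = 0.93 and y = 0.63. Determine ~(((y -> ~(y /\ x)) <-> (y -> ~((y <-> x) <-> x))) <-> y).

0.23

y /\ x = min(0.63, 0.93) = 0.63
~(y /\ x) = 1 − 0.63 = 0.37
y -> ~(y /\ x) = min(1, 1 − 0.63 + 0.37) = min(1, 0.74) = 0.74
y <-> x = 1 − |0.63 − 0.93| = 1 − 0.30 = 0.70
(y <-> x) <-> x = 1 − |0.70 − 0.93| = 1 − 0.23 = 0.77
~((y <-> x) <-> x) = 1 − 0.77 = 0.23
y -> ~((y <-> x) <-> x) = min(1, 1 − 0.63 + 0.23) = min(1, 0.60) = 0.60
(y -> ~(y /\ x)) <-> (y -> ~((y <-> x) <-> x)) = 1 − |0.74 − 0.60| = 1 − 0.14 = 0.86
((y -> ~(y /\ x)) <-> (y -> ~((y <-> x) <-> x))) <-> y = 1 − |0.86 − 0.63| = 1 − 0.23 = 0.77
~(((y -> ~(y /\ x)) <-> (y -> ~((y <-> x) <-> x))) <-> y) = 1 − 0.77 = 0.23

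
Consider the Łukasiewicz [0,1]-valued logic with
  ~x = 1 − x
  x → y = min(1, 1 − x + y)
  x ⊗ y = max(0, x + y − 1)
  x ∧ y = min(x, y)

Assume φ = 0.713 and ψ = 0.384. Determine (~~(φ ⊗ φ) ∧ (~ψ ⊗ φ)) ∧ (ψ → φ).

φ ⊗ φ = max(0, 0.713 + 0.713 − 1) = max(0, 0.426) = 0.426
~(φ ⊗ φ) = 1 − 0.426 = 0.574
~~(φ ⊗ φ) = 1 − 0.574 = 0.426
~ψ = 1 − 0.384 = 0.616
~ψ ⊗ φ = max(0, 0.616 + 0.713 − 1) = max(0, 0.329) = 0.329
~~(φ ⊗ φ) ∧ (~ψ ⊗ φ) = min(0.426, 0.329) = 0.329
ψ → φ = min(1, 1 − 0.384 + 0.713) = min(1, 1.329) = 1.000
(~~(φ ⊗ φ) ∧ (~ψ ⊗ φ)) ∧ (ψ → φ) = min(0.329, 1.000) = 0.329

0.329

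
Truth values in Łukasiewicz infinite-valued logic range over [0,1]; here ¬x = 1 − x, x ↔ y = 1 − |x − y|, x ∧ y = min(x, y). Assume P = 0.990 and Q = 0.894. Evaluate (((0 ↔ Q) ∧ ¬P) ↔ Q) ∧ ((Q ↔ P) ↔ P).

0 ↔ Q = 1 − |0.000 − 0.894| = 1 − 0.894 = 0.106
¬P = 1 − 0.990 = 0.010
(0 ↔ Q) ∧ ¬P = min(0.106, 0.010) = 0.010
((0 ↔ Q) ∧ ¬P) ↔ Q = 1 − |0.010 − 0.894| = 1 − 0.884 = 0.116
Q ↔ P = 1 − |0.894 − 0.990| = 1 − 0.096 = 0.904
(Q ↔ P) ↔ P = 1 − |0.904 − 0.990| = 1 − 0.086 = 0.914
(((0 ↔ Q) ∧ ¬P) ↔ Q) ∧ ((Q ↔ P) ↔ P) = min(0.116, 0.914) = 0.116

0.116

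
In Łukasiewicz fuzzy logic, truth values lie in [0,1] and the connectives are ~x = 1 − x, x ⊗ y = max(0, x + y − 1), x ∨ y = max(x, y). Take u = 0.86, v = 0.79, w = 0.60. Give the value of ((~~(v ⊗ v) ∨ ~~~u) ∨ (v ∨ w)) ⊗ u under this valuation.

0.65

v ⊗ v = max(0, 0.79 + 0.79 − 1) = max(0, 0.58) = 0.58
~(v ⊗ v) = 1 − 0.58 = 0.42
~~(v ⊗ v) = 1 − 0.42 = 0.58
~u = 1 − 0.86 = 0.14
~~u = 1 − 0.14 = 0.86
~~~u = 1 − 0.86 = 0.14
~~(v ⊗ v) ∨ ~~~u = max(0.58, 0.14) = 0.58
v ∨ w = max(0.79, 0.60) = 0.79
(~~(v ⊗ v) ∨ ~~~u) ∨ (v ∨ w) = max(0.58, 0.79) = 0.79
((~~(v ⊗ v) ∨ ~~~u) ∨ (v ∨ w)) ⊗ u = max(0, 0.79 + 0.86 − 1) = max(0, 0.65) = 0.65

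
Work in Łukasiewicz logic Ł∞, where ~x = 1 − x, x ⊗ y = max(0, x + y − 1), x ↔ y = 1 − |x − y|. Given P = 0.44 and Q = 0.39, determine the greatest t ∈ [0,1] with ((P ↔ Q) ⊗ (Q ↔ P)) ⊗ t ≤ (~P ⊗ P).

0.10

P ↔ Q = 1 − |0.44 − 0.39| = 1 − 0.05 = 0.95
Q ↔ P = 1 − |0.39 − 0.44| = 1 − 0.05 = 0.95
(P ↔ Q) ⊗ (Q ↔ P) = max(0, 0.95 + 0.95 − 1) = max(0, 0.90) = 0.90
So the left factor is (P ↔ Q) ⊗ (Q ↔ P) = 0.90.
~P = 1 − 0.44 = 0.56
~P ⊗ P = max(0, 0.56 + 0.44 − 1) = max(0, 0.00) = 0.00
So the right-hand bound is ~P ⊗ P = 0.00.
The residuum of the Łukasiewicz t-norm gives the supremum: min(1, 1 − 0.90 + 0.00).
1 − 0.90 + 0.00 = 0.10, so t = min(1, 0.10) = 0.10.
Check: 0.90 ⊗ 0.10 = max(0, 0.00) = 0.00 ≤ 0.00.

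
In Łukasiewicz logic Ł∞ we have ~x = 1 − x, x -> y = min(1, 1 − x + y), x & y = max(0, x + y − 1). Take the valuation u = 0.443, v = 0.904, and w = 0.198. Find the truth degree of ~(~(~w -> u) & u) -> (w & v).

~w = 1 − 0.198 = 0.802
~w -> u = min(1, 1 − 0.802 + 0.443) = min(1, 0.641) = 0.641
~(~w -> u) = 1 − 0.641 = 0.359
~(~w -> u) & u = max(0, 0.359 + 0.443 − 1) = max(0, -0.198) = 0.000
~(~(~w -> u) & u) = 1 − 0.000 = 1.000
w & v = max(0, 0.198 + 0.904 − 1) = max(0, 0.102) = 0.102
~(~(~w -> u) & u) -> (w & v) = min(1, 1 − 1.000 + 0.102) = min(1, 0.102) = 0.102

0.102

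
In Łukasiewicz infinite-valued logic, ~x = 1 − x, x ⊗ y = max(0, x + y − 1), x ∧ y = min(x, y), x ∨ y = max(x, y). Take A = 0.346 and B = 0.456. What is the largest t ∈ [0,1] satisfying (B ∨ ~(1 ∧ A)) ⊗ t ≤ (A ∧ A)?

0.692

1 ∧ A = min(1.000, 0.346) = 0.346
~(1 ∧ A) = 1 − 0.346 = 0.654
B ∨ ~(1 ∧ A) = max(0.456, 0.654) = 0.654
So the left factor is B ∨ ~(1 ∧ A) = 0.654.
A ∧ A = min(0.346, 0.346) = 0.346
So the right-hand bound is A ∧ A = 0.346.
The residuum of the Łukasiewicz t-norm gives the supremum: min(1, 1 − 0.654 + 0.346).
1 − 0.654 + 0.346 = 0.692, so t = min(1, 0.692) = 0.692.
Check: 0.654 ⊗ 0.692 = max(0, 0.346) = 0.346 ≤ 0.346.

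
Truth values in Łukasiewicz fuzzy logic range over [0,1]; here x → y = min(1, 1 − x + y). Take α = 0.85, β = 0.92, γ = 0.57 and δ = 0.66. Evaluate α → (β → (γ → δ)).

γ → δ = min(1, 1 − 0.57 + 0.66) = min(1, 1.09) = 1.00
β → (γ → δ) = min(1, 1 − 0.92 + 1.00) = min(1, 1.08) = 1.00
α → (β → (γ → δ)) = min(1, 1 − 0.85 + 1.00) = min(1, 1.15) = 1.00

1.00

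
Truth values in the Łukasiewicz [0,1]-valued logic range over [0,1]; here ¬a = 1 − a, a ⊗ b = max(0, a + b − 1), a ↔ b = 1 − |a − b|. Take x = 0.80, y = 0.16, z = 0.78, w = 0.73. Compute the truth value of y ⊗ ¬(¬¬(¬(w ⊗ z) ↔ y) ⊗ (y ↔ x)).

0.13

w ⊗ z = max(0, 0.73 + 0.78 − 1) = max(0, 0.51) = 0.51
¬(w ⊗ z) = 1 − 0.51 = 0.49
¬(w ⊗ z) ↔ y = 1 − |0.49 − 0.16| = 1 − 0.33 = 0.67
¬(¬(w ⊗ z) ↔ y) = 1 − 0.67 = 0.33
¬¬(¬(w ⊗ z) ↔ y) = 1 − 0.33 = 0.67
y ↔ x = 1 − |0.16 − 0.80| = 1 − 0.64 = 0.36
¬¬(¬(w ⊗ z) ↔ y) ⊗ (y ↔ x) = max(0, 0.67 + 0.36 − 1) = max(0, 0.03) = 0.03
¬(¬¬(¬(w ⊗ z) ↔ y) ⊗ (y ↔ x)) = 1 − 0.03 = 0.97
y ⊗ ¬(¬¬(¬(w ⊗ z) ↔ y) ⊗ (y ↔ x)) = max(0, 0.16 + 0.97 − 1) = max(0, 0.13) = 0.13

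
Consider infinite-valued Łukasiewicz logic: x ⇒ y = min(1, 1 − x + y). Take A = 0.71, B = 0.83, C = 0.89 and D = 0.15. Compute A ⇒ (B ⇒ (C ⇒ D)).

C ⇒ D = min(1, 1 − 0.89 + 0.15) = min(1, 0.26) = 0.26
B ⇒ (C ⇒ D) = min(1, 1 − 0.83 + 0.26) = min(1, 0.43) = 0.43
A ⇒ (B ⇒ (C ⇒ D)) = min(1, 1 − 0.71 + 0.43) = min(1, 0.72) = 0.72

0.72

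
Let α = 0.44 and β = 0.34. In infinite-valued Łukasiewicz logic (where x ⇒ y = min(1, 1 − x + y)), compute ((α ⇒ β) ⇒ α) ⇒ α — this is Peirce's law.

α ⇒ β = min(1, 1 − 0.44 + 0.34) = min(1, 0.90) = 0.90
(α ⇒ β) ⇒ α = min(1, 1 − 0.90 + 0.44) = min(1, 0.54) = 0.54
((α ⇒ β) ⇒ α) ⇒ α = min(1, 1 − 0.54 + 0.44) = min(1, 0.90) = 0.90
(The value 0.90 < 1 shows this instance is not satisfied; not a Ł∞-tautology in general.)

0.90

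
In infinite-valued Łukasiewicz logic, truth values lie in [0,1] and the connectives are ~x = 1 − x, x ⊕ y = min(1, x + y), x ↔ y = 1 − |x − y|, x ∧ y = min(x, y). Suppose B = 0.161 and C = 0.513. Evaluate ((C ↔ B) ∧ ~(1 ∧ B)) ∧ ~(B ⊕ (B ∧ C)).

C ↔ B = 1 − |0.513 − 0.161| = 1 − 0.352 = 0.648
1 ∧ B = min(1.000, 0.161) = 0.161
~(1 ∧ B) = 1 − 0.161 = 0.839
(C ↔ B) ∧ ~(1 ∧ B) = min(0.648, 0.839) = 0.648
B ∧ C = min(0.161, 0.513) = 0.161
B ⊕ (B ∧ C) = min(1, 0.161 + 0.161) = min(1, 0.322) = 0.322
~(B ⊕ (B ∧ C)) = 1 − 0.322 = 0.678
((C ↔ B) ∧ ~(1 ∧ B)) ∧ ~(B ⊕ (B ∧ C)) = min(0.648, 0.678) = 0.648

0.648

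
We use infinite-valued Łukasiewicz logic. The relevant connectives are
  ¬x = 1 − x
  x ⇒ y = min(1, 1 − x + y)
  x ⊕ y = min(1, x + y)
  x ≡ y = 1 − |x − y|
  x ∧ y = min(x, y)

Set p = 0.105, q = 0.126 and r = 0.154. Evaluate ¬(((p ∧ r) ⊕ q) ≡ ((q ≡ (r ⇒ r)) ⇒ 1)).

0.769

p ∧ r = min(0.105, 0.154) = 0.105
(p ∧ r) ⊕ q = min(1, 0.105 + 0.126) = min(1, 0.231) = 0.231
r ⇒ r = min(1, 1 − 0.154 + 0.154) = min(1, 1.000) = 1.000
q ≡ (r ⇒ r) = 1 − |0.126 − 1.000| = 1 − 0.874 = 0.126
(q ≡ (r ⇒ r)) ⇒ 1 = min(1, 1 − 0.126 + 1.000) = min(1, 1.874) = 1.000
((p ∧ r) ⊕ q) ≡ ((q ≡ (r ⇒ r)) ⇒ 1) = 1 − |0.231 − 1.000| = 1 − 0.769 = 0.231
¬(((p ∧ r) ⊕ q) ≡ ((q ≡ (r ⇒ r)) ⇒ 1)) = 1 − 0.231 = 0.769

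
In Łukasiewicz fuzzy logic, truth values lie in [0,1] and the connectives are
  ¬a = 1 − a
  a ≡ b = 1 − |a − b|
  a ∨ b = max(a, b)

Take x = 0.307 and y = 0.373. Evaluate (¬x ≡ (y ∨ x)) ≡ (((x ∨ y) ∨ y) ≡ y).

0.680

¬x = 1 − 0.307 = 0.693
y ∨ x = max(0.373, 0.307) = 0.373
¬x ≡ (y ∨ x) = 1 − |0.693 − 0.373| = 1 − 0.320 = 0.680
x ∨ y = max(0.307, 0.373) = 0.373
(x ∨ y) ∨ y = max(0.373, 0.373) = 0.373
((x ∨ y) ∨ y) ≡ y = 1 − |0.373 − 0.373| = 1 − 0.000 = 1.000
(¬x ≡ (y ∨ x)) ≡ (((x ∨ y) ∨ y) ≡ y) = 1 − |0.680 − 1.000| = 1 − 0.320 = 0.680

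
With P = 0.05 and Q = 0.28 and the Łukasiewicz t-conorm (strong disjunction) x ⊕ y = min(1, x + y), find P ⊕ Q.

0.33

P ⊕ Q = min(1, 0.05 + 0.28) = min(1, 0.33) = 0.33
For comparison, the Gödel t-conorm max(x, y) would give 0.28.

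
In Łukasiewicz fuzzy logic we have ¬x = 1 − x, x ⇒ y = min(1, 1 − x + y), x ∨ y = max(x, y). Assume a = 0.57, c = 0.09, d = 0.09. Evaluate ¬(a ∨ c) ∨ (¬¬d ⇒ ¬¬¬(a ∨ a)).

1.00

a ∨ c = max(0.57, 0.09) = 0.57
¬(a ∨ c) = 1 − 0.57 = 0.43
¬d = 1 − 0.09 = 0.91
¬¬d = 1 − 0.91 = 0.09
a ∨ a = max(0.57, 0.57) = 0.57
¬(a ∨ a) = 1 − 0.57 = 0.43
¬¬(a ∨ a) = 1 − 0.43 = 0.57
¬¬¬(a ∨ a) = 1 − 0.57 = 0.43
¬¬d ⇒ ¬¬¬(a ∨ a) = min(1, 1 − 0.09 + 0.43) = min(1, 1.34) = 1.00
¬(a ∨ c) ∨ (¬¬d ⇒ ¬¬¬(a ∨ a)) = max(0.43, 1.00) = 1.00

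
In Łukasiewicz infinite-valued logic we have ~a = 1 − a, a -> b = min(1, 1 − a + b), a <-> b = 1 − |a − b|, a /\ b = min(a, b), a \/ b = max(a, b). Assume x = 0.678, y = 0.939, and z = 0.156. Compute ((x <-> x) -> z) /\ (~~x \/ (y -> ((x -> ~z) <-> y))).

0.156

x <-> x = 1 − |0.678 − 0.678| = 1 − 0.000 = 1.000
(x <-> x) -> z = min(1, 1 − 1.000 + 0.156) = min(1, 0.156) = 0.156
~x = 1 − 0.678 = 0.322
~~x = 1 − 0.322 = 0.678
~z = 1 − 0.156 = 0.844
x -> ~z = min(1, 1 − 0.678 + 0.844) = min(1, 1.166) = 1.000
(x -> ~z) <-> y = 1 − |1.000 − 0.939| = 1 − 0.061 = 0.939
y -> ((x -> ~z) <-> y) = min(1, 1 − 0.939 + 0.939) = min(1, 1.000) = 1.000
~~x \/ (y -> ((x -> ~z) <-> y)) = max(0.678, 1.000) = 1.000
((x <-> x) -> z) /\ (~~x \/ (y -> ((x -> ~z) <-> y))) = min(0.156, 1.000) = 0.156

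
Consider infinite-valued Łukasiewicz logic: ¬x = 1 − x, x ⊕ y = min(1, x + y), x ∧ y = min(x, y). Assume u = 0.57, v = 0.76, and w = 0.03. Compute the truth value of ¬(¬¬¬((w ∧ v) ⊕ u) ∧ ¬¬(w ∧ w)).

w ∧ v = min(0.03, 0.76) = 0.03
(w ∧ v) ⊕ u = min(1, 0.03 + 0.57) = min(1, 0.60) = 0.60
¬((w ∧ v) ⊕ u) = 1 − 0.60 = 0.40
¬¬((w ∧ v) ⊕ u) = 1 − 0.40 = 0.60
¬¬¬((w ∧ v) ⊕ u) = 1 − 0.60 = 0.40
w ∧ w = min(0.03, 0.03) = 0.03
¬(w ∧ w) = 1 − 0.03 = 0.97
¬¬(w ∧ w) = 1 − 0.97 = 0.03
¬¬¬((w ∧ v) ⊕ u) ∧ ¬¬(w ∧ w) = min(0.40, 0.03) = 0.03
¬(¬¬¬((w ∧ v) ⊕ u) ∧ ¬¬(w ∧ w)) = 1 − 0.03 = 0.97

0.97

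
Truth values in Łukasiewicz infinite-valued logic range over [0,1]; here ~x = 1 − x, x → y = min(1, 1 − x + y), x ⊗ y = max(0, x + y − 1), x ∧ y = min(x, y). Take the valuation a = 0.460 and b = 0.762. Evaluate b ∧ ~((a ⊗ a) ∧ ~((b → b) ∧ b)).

a ⊗ a = max(0, 0.460 + 0.460 − 1) = max(0, -0.080) = 0.000
b → b = min(1, 1 − 0.762 + 0.762) = min(1, 1.000) = 1.000
(b → b) ∧ b = min(1.000, 0.762) = 0.762
~((b → b) ∧ b) = 1 − 0.762 = 0.238
(a ⊗ a) ∧ ~((b → b) ∧ b) = min(0.000, 0.238) = 0.000
~((a ⊗ a) ∧ ~((b → b) ∧ b)) = 1 − 0.000 = 1.000
b ∧ ~((a ⊗ a) ∧ ~((b → b) ∧ b)) = min(0.762, 1.000) = 0.762

0.762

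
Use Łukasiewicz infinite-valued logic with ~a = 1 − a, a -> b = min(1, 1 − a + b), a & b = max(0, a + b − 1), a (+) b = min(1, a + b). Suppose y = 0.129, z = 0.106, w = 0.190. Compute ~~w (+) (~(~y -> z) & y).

0.190

~w = 1 − 0.190 = 0.810
~~w = 1 − 0.810 = 0.190
~y = 1 − 0.129 = 0.871
~y -> z = min(1, 1 − 0.871 + 0.106) = min(1, 0.235) = 0.235
~(~y -> z) = 1 − 0.235 = 0.765
~(~y -> z) & y = max(0, 0.765 + 0.129 − 1) = max(0, -0.106) = 0.000
~~w (+) (~(~y -> z) & y) = min(1, 0.190 + 0.000) = min(1, 0.190) = 0.190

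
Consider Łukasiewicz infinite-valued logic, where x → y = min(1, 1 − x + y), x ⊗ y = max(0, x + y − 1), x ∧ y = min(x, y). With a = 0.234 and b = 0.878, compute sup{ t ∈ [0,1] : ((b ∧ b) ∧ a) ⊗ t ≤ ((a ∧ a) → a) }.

b ∧ b = min(0.878, 0.878) = 0.878
(b ∧ b) ∧ a = min(0.878, 0.234) = 0.234
So the left factor is (b ∧ b) ∧ a = 0.234.
a ∧ a = min(0.234, 0.234) = 0.234
(a ∧ a) → a = min(1, 1 − 0.234 + 0.234) = min(1, 1.000) = 1.000
So the right-hand bound is (a ∧ a) → a = 1.000.
The residuum of the Łukasiewicz t-norm gives the supremum: min(1, 1 − 0.234 + 1.000).
1 − 0.234 + 1.000 = 1.766, so t = min(1, 1.766) = 1.000.
Check: 0.234 ⊗ 1.000 = max(0, 0.234) = 0.234 ≤ 1.000.

1.000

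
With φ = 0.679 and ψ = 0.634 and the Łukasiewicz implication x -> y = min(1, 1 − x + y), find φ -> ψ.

φ -> ψ = min(1, 1 − 0.679 + 0.634) = min(1, 0.955) = 0.955
For comparison, the Gödel implication (1 if x ≤ y else y) would give 0.634.

0.955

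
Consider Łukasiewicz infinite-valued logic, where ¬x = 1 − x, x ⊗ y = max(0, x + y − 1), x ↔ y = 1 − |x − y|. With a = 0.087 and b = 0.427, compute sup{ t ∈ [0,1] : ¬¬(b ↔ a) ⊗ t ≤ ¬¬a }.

0.427

b ↔ a = 1 − |0.427 − 0.087| = 1 − 0.340 = 0.660
¬(b ↔ a) = 1 − 0.660 = 0.340
¬¬(b ↔ a) = 1 − 0.340 = 0.660
So the left factor is ¬¬(b ↔ a) = 0.660.
¬a = 1 − 0.087 = 0.913
¬¬a = 1 − 0.913 = 0.087
So the right-hand bound is ¬¬a = 0.087.
The residuum of the Łukasiewicz t-norm gives the supremum: min(1, 1 − 0.660 + 0.087).
1 − 0.660 + 0.087 = 0.427, so t = min(1, 0.427) = 0.427.
Check: 0.660 ⊗ 0.427 = max(0, 0.087) = 0.087 ≤ 0.087.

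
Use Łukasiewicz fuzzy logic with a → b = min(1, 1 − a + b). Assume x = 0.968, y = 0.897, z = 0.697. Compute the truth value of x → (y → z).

0.832

y → z = min(1, 1 − 0.897 + 0.697) = min(1, 0.800) = 0.800
x → (y → z) = min(1, 1 − 0.968 + 0.800) = min(1, 0.832) = 0.832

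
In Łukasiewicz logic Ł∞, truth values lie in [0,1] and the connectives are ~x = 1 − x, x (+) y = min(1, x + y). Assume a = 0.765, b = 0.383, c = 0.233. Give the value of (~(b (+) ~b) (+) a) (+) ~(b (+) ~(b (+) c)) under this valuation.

0.998

~b = 1 − 0.383 = 0.617
b (+) ~b = min(1, 0.383 + 0.617) = min(1, 1.000) = 1.000
~(b (+) ~b) = 1 − 1.000 = 0.000
~(b (+) ~b) (+) a = min(1, 0.000 + 0.765) = min(1, 0.765) = 0.765
b (+) c = min(1, 0.383 + 0.233) = min(1, 0.616) = 0.616
~(b (+) c) = 1 − 0.616 = 0.384
b (+) ~(b (+) c) = min(1, 0.383 + 0.384) = min(1, 0.767) = 0.767
~(b (+) ~(b (+) c)) = 1 − 0.767 = 0.233
(~(b (+) ~b) (+) a) (+) ~(b (+) ~(b (+) c)) = min(1, 0.765 + 0.233) = min(1, 0.998) = 0.998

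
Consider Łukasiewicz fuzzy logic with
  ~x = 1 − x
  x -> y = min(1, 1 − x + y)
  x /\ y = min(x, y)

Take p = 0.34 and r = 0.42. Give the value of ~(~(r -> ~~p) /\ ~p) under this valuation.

0.92

~p = 1 − 0.34 = 0.66
~~p = 1 − 0.66 = 0.34
r -> ~~p = min(1, 1 − 0.42 + 0.34) = min(1, 0.92) = 0.92
~(r -> ~~p) = 1 − 0.92 = 0.08
~(r -> ~~p) /\ ~p = min(0.08, 0.66) = 0.08
~(~(r -> ~~p) /\ ~p) = 1 − 0.08 = 0.92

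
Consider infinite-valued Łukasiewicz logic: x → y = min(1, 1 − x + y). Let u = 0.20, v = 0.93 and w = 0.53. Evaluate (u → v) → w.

u → v = min(1, 1 − 0.20 + 0.93) = min(1, 1.73) = 1.00
(u → v) → w = min(1, 1 − 1.00 + 0.53) = min(1, 0.53) = 0.53

0.53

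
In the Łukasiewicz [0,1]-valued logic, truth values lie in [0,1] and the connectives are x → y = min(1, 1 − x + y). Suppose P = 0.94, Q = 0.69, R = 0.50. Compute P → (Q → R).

Q → R = min(1, 1 − 0.69 + 0.50) = min(1, 0.81) = 0.81
P → (Q → R) = min(1, 1 − 0.94 + 0.81) = min(1, 0.87) = 0.87

0.87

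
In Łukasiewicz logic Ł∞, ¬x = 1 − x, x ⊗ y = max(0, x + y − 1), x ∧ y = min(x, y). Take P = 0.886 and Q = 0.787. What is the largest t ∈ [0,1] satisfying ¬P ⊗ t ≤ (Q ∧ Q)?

¬P = 1 − 0.886 = 0.114
So the left factor is ¬P = 0.114.
Q ∧ Q = min(0.787, 0.787) = 0.787
So the right-hand bound is Q ∧ Q = 0.787.
The residuum of the Łukasiewicz t-norm gives the supremum: min(1, 1 − 0.114 + 0.787).
1 − 0.114 + 0.787 = 1.673, so t = min(1, 1.673) = 1.000.
Check: 0.114 ⊗ 1.000 = max(0, 0.114) = 0.114 ≤ 0.787.

1.000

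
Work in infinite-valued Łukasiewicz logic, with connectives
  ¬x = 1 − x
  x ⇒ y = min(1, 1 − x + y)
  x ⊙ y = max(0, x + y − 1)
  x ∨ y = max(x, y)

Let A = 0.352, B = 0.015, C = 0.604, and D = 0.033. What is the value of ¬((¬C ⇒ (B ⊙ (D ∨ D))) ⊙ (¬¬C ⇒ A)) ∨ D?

¬C = 1 − 0.604 = 0.396
D ∨ D = max(0.033, 0.033) = 0.033
B ⊙ (D ∨ D) = max(0, 0.015 + 0.033 − 1) = max(0, -0.952) = 0.000
¬C ⇒ (B ⊙ (D ∨ D)) = min(1, 1 − 0.396 + 0.000) = min(1, 0.604) = 0.604
¬¬C = 1 − 0.396 = 0.604
¬¬C ⇒ A = min(1, 1 − 0.604 + 0.352) = min(1, 0.748) = 0.748
(¬C ⇒ (B ⊙ (D ∨ D))) ⊙ (¬¬C ⇒ A) = max(0, 0.604 + 0.748 − 1) = max(0, 0.352) = 0.352
¬((¬C ⇒ (B ⊙ (D ∨ D))) ⊙ (¬¬C ⇒ A)) = 1 − 0.352 = 0.648
¬((¬C ⇒ (B ⊙ (D ∨ D))) ⊙ (¬¬C ⇒ A)) ∨ D = max(0.648, 0.033) = 0.648

0.648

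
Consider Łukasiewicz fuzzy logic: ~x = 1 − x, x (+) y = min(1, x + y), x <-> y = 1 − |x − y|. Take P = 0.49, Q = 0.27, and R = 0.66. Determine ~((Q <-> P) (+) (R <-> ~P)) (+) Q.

Q <-> P = 1 − |0.27 − 0.49| = 1 − 0.22 = 0.78
~P = 1 − 0.49 = 0.51
R <-> ~P = 1 − |0.66 − 0.51| = 1 − 0.15 = 0.85
(Q <-> P) (+) (R <-> ~P) = min(1, 0.78 + 0.85) = min(1, 1.63) = 1.00
~((Q <-> P) (+) (R <-> ~P)) = 1 − 1.00 = 0.00
~((Q <-> P) (+) (R <-> ~P)) (+) Q = min(1, 0.00 + 0.27) = min(1, 0.27) = 0.27

0.27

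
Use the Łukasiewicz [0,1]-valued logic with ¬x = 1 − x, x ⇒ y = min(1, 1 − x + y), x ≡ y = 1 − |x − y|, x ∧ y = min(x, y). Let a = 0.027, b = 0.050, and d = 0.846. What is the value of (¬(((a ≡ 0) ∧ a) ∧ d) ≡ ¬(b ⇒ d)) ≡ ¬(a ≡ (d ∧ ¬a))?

a ≡ 0 = 1 − |0.027 − 0.000| = 1 − 0.027 = 0.973
(a ≡ 0) ∧ a = min(0.973, 0.027) = 0.027
((a ≡ 0) ∧ a) ∧ d = min(0.027, 0.846) = 0.027
¬(((a ≡ 0) ∧ a) ∧ d) = 1 − 0.027 = 0.973
b ⇒ d = min(1, 1 − 0.050 + 0.846) = min(1, 1.796) = 1.000
¬(b ⇒ d) = 1 − 1.000 = 0.000
¬(((a ≡ 0) ∧ a) ∧ d) ≡ ¬(b ⇒ d) = 1 − |0.973 − 0.000| = 1 − 0.973 = 0.027
¬a = 1 − 0.027 = 0.973
d ∧ ¬a = min(0.846, 0.973) = 0.846
a ≡ (d ∧ ¬a) = 1 − |0.027 − 0.846| = 1 − 0.819 = 0.181
¬(a ≡ (d ∧ ¬a)) = 1 − 0.181 = 0.819
(¬(((a ≡ 0) ∧ a) ∧ d) ≡ ¬(b ⇒ d)) ≡ ¬(a ≡ (d ∧ ¬a)) = 1 − |0.027 − 0.819| = 1 − 0.792 = 0.208

0.208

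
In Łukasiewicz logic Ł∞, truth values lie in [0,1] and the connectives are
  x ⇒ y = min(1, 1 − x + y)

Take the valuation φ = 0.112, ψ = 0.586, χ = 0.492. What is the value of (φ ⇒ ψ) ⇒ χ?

0.492

φ ⇒ ψ = min(1, 1 − 0.112 + 0.586) = min(1, 1.474) = 1.000
(φ ⇒ ψ) ⇒ χ = min(1, 1 − 1.000 + 0.492) = min(1, 0.492) = 0.492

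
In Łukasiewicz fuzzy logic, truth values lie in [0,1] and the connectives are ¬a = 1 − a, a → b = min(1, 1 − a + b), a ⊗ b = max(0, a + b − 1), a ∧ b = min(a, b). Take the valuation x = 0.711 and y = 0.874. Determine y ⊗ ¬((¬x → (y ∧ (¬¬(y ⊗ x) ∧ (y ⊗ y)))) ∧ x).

0.163

¬x = 1 − 0.711 = 0.289
y ⊗ x = max(0, 0.874 + 0.711 − 1) = max(0, 0.585) = 0.585
¬(y ⊗ x) = 1 − 0.585 = 0.415
¬¬(y ⊗ x) = 1 − 0.415 = 0.585
y ⊗ y = max(0, 0.874 + 0.874 − 1) = max(0, 0.748) = 0.748
¬¬(y ⊗ x) ∧ (y ⊗ y) = min(0.585, 0.748) = 0.585
y ∧ (¬¬(y ⊗ x) ∧ (y ⊗ y)) = min(0.874, 0.585) = 0.585
¬x → (y ∧ (¬¬(y ⊗ x) ∧ (y ⊗ y))) = min(1, 1 − 0.289 + 0.585) = min(1, 1.296) = 1.000
(¬x → (y ∧ (¬¬(y ⊗ x) ∧ (y ⊗ y)))) ∧ x = min(1.000, 0.711) = 0.711
¬((¬x → (y ∧ (¬¬(y ⊗ x) ∧ (y ⊗ y)))) ∧ x) = 1 − 0.711 = 0.289
y ⊗ ¬((¬x → (y ∧ (¬¬(y ⊗ x) ∧ (y ⊗ y)))) ∧ x) = max(0, 0.874 + 0.289 − 1) = max(0, 0.163) = 0.163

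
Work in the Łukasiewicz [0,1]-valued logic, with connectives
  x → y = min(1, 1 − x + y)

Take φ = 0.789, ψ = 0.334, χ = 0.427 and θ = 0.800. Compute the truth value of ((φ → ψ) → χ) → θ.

0.918

φ → ψ = min(1, 1 − 0.789 + 0.334) = min(1, 0.545) = 0.545
(φ → ψ) → χ = min(1, 1 − 0.545 + 0.427) = min(1, 0.882) = 0.882
((φ → ψ) → χ) → θ = min(1, 1 − 0.882 + 0.800) = min(1, 0.918) = 0.918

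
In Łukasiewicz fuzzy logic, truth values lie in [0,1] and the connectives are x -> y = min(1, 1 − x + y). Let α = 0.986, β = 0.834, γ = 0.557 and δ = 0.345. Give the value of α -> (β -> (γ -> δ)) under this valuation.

γ -> δ = min(1, 1 − 0.557 + 0.345) = min(1, 0.788) = 0.788
β -> (γ -> δ) = min(1, 1 − 0.834 + 0.788) = min(1, 0.954) = 0.954
α -> (β -> (γ -> δ)) = min(1, 1 − 0.986 + 0.954) = min(1, 0.968) = 0.968

0.968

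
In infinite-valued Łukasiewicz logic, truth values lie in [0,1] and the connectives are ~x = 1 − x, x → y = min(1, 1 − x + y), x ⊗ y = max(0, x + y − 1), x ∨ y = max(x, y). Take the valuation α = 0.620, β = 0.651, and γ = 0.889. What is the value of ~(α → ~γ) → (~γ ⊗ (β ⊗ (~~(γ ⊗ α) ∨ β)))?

~γ = 1 − 0.889 = 0.111
α → ~γ = min(1, 1 − 0.620 + 0.111) = min(1, 0.491) = 0.491
~(α → ~γ) = 1 − 0.491 = 0.509
γ ⊗ α = max(0, 0.889 + 0.620 − 1) = max(0, 0.509) = 0.509
~(γ ⊗ α) = 1 − 0.509 = 0.491
~~(γ ⊗ α) = 1 − 0.491 = 0.509
~~(γ ⊗ α) ∨ β = max(0.509, 0.651) = 0.651
β ⊗ (~~(γ ⊗ α) ∨ β) = max(0, 0.651 + 0.651 − 1) = max(0, 0.302) = 0.302
~γ ⊗ (β ⊗ (~~(γ ⊗ α) ∨ β)) = max(0, 0.111 + 0.302 − 1) = max(0, -0.587) = 0.000
~(α → ~γ) → (~γ ⊗ (β ⊗ (~~(γ ⊗ α) ∨ β))) = min(1, 1 − 0.509 + 0.000) = min(1, 0.491) = 0.491

0.491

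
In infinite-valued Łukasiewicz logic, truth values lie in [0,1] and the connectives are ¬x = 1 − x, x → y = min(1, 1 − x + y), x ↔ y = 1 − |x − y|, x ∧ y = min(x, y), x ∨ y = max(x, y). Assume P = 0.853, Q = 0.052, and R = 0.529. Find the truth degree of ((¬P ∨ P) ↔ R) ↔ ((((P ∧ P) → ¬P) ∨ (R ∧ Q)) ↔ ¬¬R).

¬P = 1 − 0.853 = 0.147
¬P ∨ P = max(0.147, 0.853) = 0.853
(¬P ∨ P) ↔ R = 1 − |0.853 − 0.529| = 1 − 0.324 = 0.676
P ∧ P = min(0.853, 0.853) = 0.853
(P ∧ P) → ¬P = min(1, 1 − 0.853 + 0.147) = min(1, 0.294) = 0.294
R ∧ Q = min(0.529, 0.052) = 0.052
((P ∧ P) → ¬P) ∨ (R ∧ Q) = max(0.294, 0.052) = 0.294
¬R = 1 − 0.529 = 0.471
¬¬R = 1 − 0.471 = 0.529
(((P ∧ P) → ¬P) ∨ (R ∧ Q)) ↔ ¬¬R = 1 − |0.294 − 0.529| = 1 − 0.235 = 0.765
((¬P ∨ P) ↔ R) ↔ ((((P ∧ P) → ¬P) ∨ (R ∧ Q)) ↔ ¬¬R) = 1 − |0.676 − 0.765| = 1 − 0.089 = 0.911

0.911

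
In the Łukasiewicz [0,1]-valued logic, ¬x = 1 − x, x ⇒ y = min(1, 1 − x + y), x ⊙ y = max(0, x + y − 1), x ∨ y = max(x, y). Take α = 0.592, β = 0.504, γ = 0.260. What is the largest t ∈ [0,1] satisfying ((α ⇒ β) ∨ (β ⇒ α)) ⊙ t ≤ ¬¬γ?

α ⇒ β = min(1, 1 − 0.592 + 0.504) = min(1, 0.912) = 0.912
β ⇒ α = min(1, 1 − 0.504 + 0.592) = min(1, 1.088) = 1.000
(α ⇒ β) ∨ (β ⇒ α) = max(0.912, 1.000) = 1.000
So the left factor is (α ⇒ β) ∨ (β ⇒ α) = 1.000.
¬γ = 1 − 0.260 = 0.740
¬¬γ = 1 − 0.740 = 0.260
So the right-hand bound is ¬¬γ = 0.260.
The residuum of the Łukasiewicz t-norm gives the supremum: min(1, 1 − 1.000 + 0.260).
1 − 1.000 + 0.260 = 0.260, so t = min(1, 0.260) = 0.260.
Check: 1.000 ⊙ 0.260 = max(0, 0.260) = 0.260 ≤ 0.260.

0.260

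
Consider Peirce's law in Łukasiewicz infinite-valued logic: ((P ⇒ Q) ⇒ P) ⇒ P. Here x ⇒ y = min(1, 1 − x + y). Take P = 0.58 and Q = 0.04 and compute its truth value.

0.58

P ⇒ Q = min(1, 1 − 0.58 + 0.04) = min(1, 0.46) = 0.46
(P ⇒ Q) ⇒ P = min(1, 1 − 0.46 + 0.58) = min(1, 1.12) = 1.00
((P ⇒ Q) ⇒ P) ⇒ P = min(1, 1 − 1.00 + 0.58) = min(1, 0.58) = 0.58
(The value 0.58 < 1 shows this instance is not satisfied; not a Ł∞-tautology in general.)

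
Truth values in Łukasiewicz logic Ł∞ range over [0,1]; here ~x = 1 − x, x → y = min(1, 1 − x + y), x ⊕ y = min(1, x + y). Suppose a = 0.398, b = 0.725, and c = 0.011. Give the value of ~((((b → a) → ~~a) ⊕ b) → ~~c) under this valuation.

b → a = min(1, 1 − 0.725 + 0.398) = min(1, 0.673) = 0.673
~a = 1 − 0.398 = 0.602
~~a = 1 − 0.602 = 0.398
(b → a) → ~~a = min(1, 1 − 0.673 + 0.398) = min(1, 0.725) = 0.725
((b → a) → ~~a) ⊕ b = min(1, 0.725 + 0.725) = min(1, 1.450) = 1.000
~c = 1 − 0.011 = 0.989
~~c = 1 − 0.989 = 0.011
(((b → a) → ~~a) ⊕ b) → ~~c = min(1, 1 − 1.000 + 0.011) = min(1, 0.011) = 0.011
~((((b → a) → ~~a) ⊕ b) → ~~c) = 1 − 0.011 = 0.989

0.989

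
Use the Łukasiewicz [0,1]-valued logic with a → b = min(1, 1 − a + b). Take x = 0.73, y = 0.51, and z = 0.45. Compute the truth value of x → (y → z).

y → z = min(1, 1 − 0.51 + 0.45) = min(1, 0.94) = 0.94
x → (y → z) = min(1, 1 − 0.73 + 0.94) = min(1, 1.21) = 1.00

1.00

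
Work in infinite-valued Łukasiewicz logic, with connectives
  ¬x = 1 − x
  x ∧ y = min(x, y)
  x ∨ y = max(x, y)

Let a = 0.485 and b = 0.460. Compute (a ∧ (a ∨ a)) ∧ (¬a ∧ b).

a ∨ a = max(0.485, 0.485) = 0.485
a ∧ (a ∨ a) = min(0.485, 0.485) = 0.485
¬a = 1 − 0.485 = 0.515
¬a ∧ b = min(0.515, 0.460) = 0.460
(a ∧ (a ∨ a)) ∧ (¬a ∧ b) = min(0.485, 0.460) = 0.460

0.460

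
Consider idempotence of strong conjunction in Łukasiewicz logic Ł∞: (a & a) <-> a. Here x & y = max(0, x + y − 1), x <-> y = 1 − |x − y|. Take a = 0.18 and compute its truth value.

0.82

a & a = max(0, 0.18 + 0.18 − 1) = max(0, -0.64) = 0.00
(a & a) <-> a = 1 − |0.00 − 0.18| = 1 − 0.18 = 0.82
(The value 0.82 < 1 shows this instance is not satisfied; fails in Ł∞ since a ⊗ a = max(0, 2a−1) ≠ a in general.)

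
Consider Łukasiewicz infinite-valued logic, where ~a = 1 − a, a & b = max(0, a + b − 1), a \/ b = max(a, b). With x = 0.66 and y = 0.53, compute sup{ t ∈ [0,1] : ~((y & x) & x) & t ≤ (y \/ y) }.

0.53

y & x = max(0, 0.53 + 0.66 − 1) = max(0, 0.19) = 0.19
(y & x) & x = max(0, 0.19 + 0.66 − 1) = max(0, -0.15) = 0.00
~((y & x) & x) = 1 − 0.00 = 1.00
So the left factor is ~((y & x) & x) = 1.00.
y \/ y = max(0.53, 0.53) = 0.53
So the right-hand bound is y \/ y = 0.53.
The residuum of the Łukasiewicz t-norm gives the supremum: min(1, 1 − 1.00 + 0.53).
1 − 1.00 + 0.53 = 0.53, so t = min(1, 0.53) = 0.53.
Check: 1.00 & 0.53 = max(0, 0.53) = 0.53 ≤ 0.53.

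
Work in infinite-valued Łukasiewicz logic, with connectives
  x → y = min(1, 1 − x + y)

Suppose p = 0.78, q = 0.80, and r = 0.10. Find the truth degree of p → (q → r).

0.52

q → r = min(1, 1 − 0.80 + 0.10) = min(1, 0.30) = 0.30
p → (q → r) = min(1, 1 − 0.78 + 0.30) = min(1, 0.52) = 0.52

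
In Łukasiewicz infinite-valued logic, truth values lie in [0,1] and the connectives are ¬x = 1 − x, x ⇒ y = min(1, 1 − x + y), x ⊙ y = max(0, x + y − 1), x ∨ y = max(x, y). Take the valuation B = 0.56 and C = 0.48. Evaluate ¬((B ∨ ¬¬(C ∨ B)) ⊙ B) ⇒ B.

0.68

C ∨ B = max(0.48, 0.56) = 0.56
¬(C ∨ B) = 1 − 0.56 = 0.44
¬¬(C ∨ B) = 1 − 0.44 = 0.56
B ∨ ¬¬(C ∨ B) = max(0.56, 0.56) = 0.56
(B ∨ ¬¬(C ∨ B)) ⊙ B = max(0, 0.56 + 0.56 − 1) = max(0, 0.12) = 0.12
¬((B ∨ ¬¬(C ∨ B)) ⊙ B) = 1 − 0.12 = 0.88
¬((B ∨ ¬¬(C ∨ B)) ⊙ B) ⇒ B = min(1, 1 − 0.88 + 0.56) = min(1, 0.68) = 0.68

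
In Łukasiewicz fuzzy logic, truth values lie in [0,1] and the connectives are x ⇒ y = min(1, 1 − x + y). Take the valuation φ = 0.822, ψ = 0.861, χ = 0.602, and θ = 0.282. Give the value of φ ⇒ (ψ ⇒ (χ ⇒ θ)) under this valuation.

χ ⇒ θ = min(1, 1 − 0.602 + 0.282) = min(1, 0.680) = 0.680
ψ ⇒ (χ ⇒ θ) = min(1, 1 − 0.861 + 0.680) = min(1, 0.819) = 0.819
φ ⇒ (ψ ⇒ (χ ⇒ θ)) = min(1, 1 − 0.822 + 0.819) = min(1, 0.997) = 0.997

0.997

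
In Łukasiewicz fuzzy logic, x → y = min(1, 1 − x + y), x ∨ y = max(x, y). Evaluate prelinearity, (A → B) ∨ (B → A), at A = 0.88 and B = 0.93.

A → B = min(1, 1 − 0.88 + 0.93) = min(1, 1.05) = 1.00
B → A = min(1, 1 − 0.93 + 0.88) = min(1, 0.95) = 0.95
(A → B) ∨ (B → A) = max(1.00, 0.95) = 1.00
(As expected: a Ł∞-tautology — holds in every MV-chain.)

1.00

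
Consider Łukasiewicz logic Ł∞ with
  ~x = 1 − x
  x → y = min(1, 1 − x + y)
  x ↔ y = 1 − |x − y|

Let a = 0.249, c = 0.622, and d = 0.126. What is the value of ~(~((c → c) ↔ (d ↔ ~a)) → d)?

0.499

c → c = min(1, 1 − 0.622 + 0.622) = min(1, 1.000) = 1.000
~a = 1 − 0.249 = 0.751
d ↔ ~a = 1 − |0.126 − 0.751| = 1 − 0.625 = 0.375
(c → c) ↔ (d ↔ ~a) = 1 − |1.000 − 0.375| = 1 − 0.625 = 0.375
~((c → c) ↔ (d ↔ ~a)) = 1 − 0.375 = 0.625
~((c → c) ↔ (d ↔ ~a)) → d = min(1, 1 − 0.625 + 0.126) = min(1, 0.501) = 0.501
~(~((c → c) ↔ (d ↔ ~a)) → d) = 1 − 0.501 = 0.499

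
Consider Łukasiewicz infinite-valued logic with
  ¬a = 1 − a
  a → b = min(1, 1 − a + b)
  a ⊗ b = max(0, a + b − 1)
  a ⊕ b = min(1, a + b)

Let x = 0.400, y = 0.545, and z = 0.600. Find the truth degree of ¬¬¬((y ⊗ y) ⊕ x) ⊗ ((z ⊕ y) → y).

y ⊗ y = max(0, 0.545 + 0.545 − 1) = max(0, 0.090) = 0.090
(y ⊗ y) ⊕ x = min(1, 0.090 + 0.400) = min(1, 0.490) = 0.490
¬((y ⊗ y) ⊕ x) = 1 − 0.490 = 0.510
¬¬((y ⊗ y) ⊕ x) = 1 − 0.510 = 0.490
¬¬¬((y ⊗ y) ⊕ x) = 1 − 0.490 = 0.510
z ⊕ y = min(1, 0.600 + 0.545) = min(1, 1.145) = 1.000
(z ⊕ y) → y = min(1, 1 − 1.000 + 0.545) = min(1, 0.545) = 0.545
¬¬¬((y ⊗ y) ⊕ x) ⊗ ((z ⊕ y) → y) = max(0, 0.510 + 0.545 − 1) = max(0, 0.055) = 0.055

0.055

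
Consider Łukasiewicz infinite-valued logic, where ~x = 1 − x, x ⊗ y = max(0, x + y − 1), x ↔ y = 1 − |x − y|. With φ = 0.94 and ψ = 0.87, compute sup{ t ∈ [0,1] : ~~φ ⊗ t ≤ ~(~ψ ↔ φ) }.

0.87

~φ = 1 − 0.94 = 0.06
~~φ = 1 − 0.06 = 0.94
So the left factor is ~~φ = 0.94.
~ψ = 1 − 0.87 = 0.13
~ψ ↔ φ = 1 − |0.13 − 0.94| = 1 − 0.81 = 0.19
~(~ψ ↔ φ) = 1 − 0.19 = 0.81
So the right-hand bound is ~(~ψ ↔ φ) = 0.81.
The residuum of the Łukasiewicz t-norm gives the supremum: min(1, 1 − 0.94 + 0.81).
1 − 0.94 + 0.81 = 0.87, so t = min(1, 0.87) = 0.87.
Check: 0.94 ⊗ 0.87 = max(0, 0.81) = 0.81 ≤ 0.81.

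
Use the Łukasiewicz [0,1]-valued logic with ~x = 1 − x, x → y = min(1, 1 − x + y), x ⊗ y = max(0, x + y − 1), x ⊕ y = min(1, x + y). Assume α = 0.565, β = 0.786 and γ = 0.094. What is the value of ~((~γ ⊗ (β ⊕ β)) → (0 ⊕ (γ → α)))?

0.000

~γ = 1 − 0.094 = 0.906
β ⊕ β = min(1, 0.786 + 0.786) = min(1, 1.572) = 1.000
~γ ⊗ (β ⊕ β) = max(0, 0.906 + 1.000 − 1) = max(0, 0.906) = 0.906
γ → α = min(1, 1 − 0.094 + 0.565) = min(1, 1.471) = 1.000
0 ⊕ (γ → α) = min(1, 0.000 + 1.000) = min(1, 1.000) = 1.000
(~γ ⊗ (β ⊕ β)) → (0 ⊕ (γ → α)) = min(1, 1 − 0.906 + 1.000) = min(1, 1.094) = 1.000
~((~γ ⊗ (β ⊕ β)) → (0 ⊕ (γ → α))) = 1 − 1.000 = 0.000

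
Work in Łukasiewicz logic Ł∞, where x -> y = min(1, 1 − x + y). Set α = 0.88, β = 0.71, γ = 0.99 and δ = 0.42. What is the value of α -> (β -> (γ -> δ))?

γ -> δ = min(1, 1 − 0.99 + 0.42) = min(1, 0.43) = 0.43
β -> (γ -> δ) = min(1, 1 − 0.71 + 0.43) = min(1, 0.72) = 0.72
α -> (β -> (γ -> δ)) = min(1, 1 − 0.88 + 0.72) = min(1, 0.84) = 0.84

0.84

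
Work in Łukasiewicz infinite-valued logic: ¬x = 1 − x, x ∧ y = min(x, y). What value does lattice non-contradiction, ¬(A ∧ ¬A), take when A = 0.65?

0.65

¬A = 1 − 0.65 = 0.35
A ∧ ¬A = min(0.65, 0.35) = 0.35
¬(A ∧ ¬A) = 1 − 0.35 = 0.65
(The value 0.65 < 1 shows this instance is not satisfied; not a Ł∞-tautology — its value is 1 − min(a, 1−a).)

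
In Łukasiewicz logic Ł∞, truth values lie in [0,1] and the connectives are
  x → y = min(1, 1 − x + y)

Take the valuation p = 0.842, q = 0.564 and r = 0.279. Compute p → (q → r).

q → r = min(1, 1 − 0.564 + 0.279) = min(1, 0.715) = 0.715
p → (q → r) = min(1, 1 − 0.842 + 0.715) = min(1, 0.873) = 0.873

0.873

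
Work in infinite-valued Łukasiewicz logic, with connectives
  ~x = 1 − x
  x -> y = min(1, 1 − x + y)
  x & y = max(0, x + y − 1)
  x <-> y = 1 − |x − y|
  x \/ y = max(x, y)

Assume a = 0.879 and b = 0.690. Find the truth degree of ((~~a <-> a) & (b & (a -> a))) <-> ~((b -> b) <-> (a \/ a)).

~a = 1 − 0.879 = 0.121
~~a = 1 − 0.121 = 0.879
~~a <-> a = 1 − |0.879 − 0.879| = 1 − 0.000 = 1.000
a -> a = min(1, 1 − 0.879 + 0.879) = min(1, 1.000) = 1.000
b & (a -> a) = max(0, 0.690 + 1.000 − 1) = max(0, 0.690) = 0.690
(~~a <-> a) & (b & (a -> a)) = max(0, 1.000 + 0.690 − 1) = max(0, 0.690) = 0.690
b -> b = min(1, 1 − 0.690 + 0.690) = min(1, 1.000) = 1.000
a \/ a = max(0.879, 0.879) = 0.879
(b -> b) <-> (a \/ a) = 1 − |1.000 − 0.879| = 1 − 0.121 = 0.879
~((b -> b) <-> (a \/ a)) = 1 − 0.879 = 0.121
((~~a <-> a) & (b & (a -> a))) <-> ~((b -> b) <-> (a \/ a)) = 1 − |0.690 − 0.121| = 1 − 0.569 = 0.431

0.431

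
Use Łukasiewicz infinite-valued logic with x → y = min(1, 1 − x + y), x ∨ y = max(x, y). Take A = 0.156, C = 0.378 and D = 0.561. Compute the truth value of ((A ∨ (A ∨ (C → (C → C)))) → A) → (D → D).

1.000

C → C = min(1, 1 − 0.378 + 0.378) = min(1, 1.000) = 1.000
C → (C → C) = min(1, 1 − 0.378 + 1.000) = min(1, 1.622) = 1.000
A ∨ (C → (C → C)) = max(0.156, 1.000) = 1.000
A ∨ (A ∨ (C → (C → C))) = max(0.156, 1.000) = 1.000
(A ∨ (A ∨ (C → (C → C)))) → A = min(1, 1 − 1.000 + 0.156) = min(1, 0.156) = 0.156
D → D = min(1, 1 − 0.561 + 0.561) = min(1, 1.000) = 1.000
((A ∨ (A ∨ (C → (C → C)))) → A) → (D → D) = min(1, 1 − 0.156 + 1.000) = min(1, 1.844) = 1.000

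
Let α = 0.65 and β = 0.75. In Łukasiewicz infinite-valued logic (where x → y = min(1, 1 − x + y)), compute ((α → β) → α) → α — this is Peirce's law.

1.00

α → β = min(1, 1 − 0.65 + 0.75) = min(1, 1.10) = 1.00
(α → β) → α = min(1, 1 − 1.00 + 0.65) = min(1, 0.65) = 0.65
((α → β) → α) → α = min(1, 1 − 0.65 + 0.65) = min(1, 1.00) = 1.00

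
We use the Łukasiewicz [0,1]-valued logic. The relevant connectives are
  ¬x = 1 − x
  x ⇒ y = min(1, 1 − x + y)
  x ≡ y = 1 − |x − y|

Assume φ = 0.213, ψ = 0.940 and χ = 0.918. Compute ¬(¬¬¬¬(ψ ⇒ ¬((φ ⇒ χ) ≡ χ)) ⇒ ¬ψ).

0.082

φ ⇒ χ = min(1, 1 − 0.213 + 0.918) = min(1, 1.705) = 1.000
(φ ⇒ χ) ≡ χ = 1 − |1.000 − 0.918| = 1 − 0.082 = 0.918
¬((φ ⇒ χ) ≡ χ) = 1 − 0.918 = 0.082
ψ ⇒ ¬((φ ⇒ χ) ≡ χ) = min(1, 1 − 0.940 + 0.082) = min(1, 0.142) = 0.142
¬(ψ ⇒ ¬((φ ⇒ χ) ≡ χ)) = 1 − 0.142 = 0.858
¬¬(ψ ⇒ ¬((φ ⇒ χ) ≡ χ)) = 1 − 0.858 = 0.142
¬¬¬(ψ ⇒ ¬((φ ⇒ χ) ≡ χ)) = 1 − 0.142 = 0.858
¬¬¬¬(ψ ⇒ ¬((φ ⇒ χ) ≡ χ)) = 1 − 0.858 = 0.142
¬ψ = 1 − 0.940 = 0.060
¬¬¬¬(ψ ⇒ ¬((φ ⇒ χ) ≡ χ)) ⇒ ¬ψ = min(1, 1 − 0.142 + 0.060) = min(1, 0.918) = 0.918
¬(¬¬¬¬(ψ ⇒ ¬((φ ⇒ χ) ≡ χ)) ⇒ ¬ψ) = 1 − 0.918 = 0.082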